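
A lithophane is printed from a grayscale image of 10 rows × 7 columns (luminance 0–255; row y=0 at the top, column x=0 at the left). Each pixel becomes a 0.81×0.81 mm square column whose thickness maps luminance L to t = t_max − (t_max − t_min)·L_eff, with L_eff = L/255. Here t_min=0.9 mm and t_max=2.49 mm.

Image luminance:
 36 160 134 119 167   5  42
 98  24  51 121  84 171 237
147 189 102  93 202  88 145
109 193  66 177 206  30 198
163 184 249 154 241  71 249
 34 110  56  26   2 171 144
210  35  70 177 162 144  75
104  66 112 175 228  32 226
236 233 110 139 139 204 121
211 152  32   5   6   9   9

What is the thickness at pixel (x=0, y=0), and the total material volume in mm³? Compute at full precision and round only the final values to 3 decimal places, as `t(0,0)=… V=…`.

t(0,0)=2.266 V=78.889

span = t_max - t_min = 2.49 - 0.9 = 1.590
L(0,0) = 36, L_eff = 36/255 = 0.141176
t(0,0) = 2.49 - 1.590·0.141176 = 2.266
Σt over all 10·7 pixels = 120.24
V = pitch²·Σt = 0.81²·120.24 = 78.889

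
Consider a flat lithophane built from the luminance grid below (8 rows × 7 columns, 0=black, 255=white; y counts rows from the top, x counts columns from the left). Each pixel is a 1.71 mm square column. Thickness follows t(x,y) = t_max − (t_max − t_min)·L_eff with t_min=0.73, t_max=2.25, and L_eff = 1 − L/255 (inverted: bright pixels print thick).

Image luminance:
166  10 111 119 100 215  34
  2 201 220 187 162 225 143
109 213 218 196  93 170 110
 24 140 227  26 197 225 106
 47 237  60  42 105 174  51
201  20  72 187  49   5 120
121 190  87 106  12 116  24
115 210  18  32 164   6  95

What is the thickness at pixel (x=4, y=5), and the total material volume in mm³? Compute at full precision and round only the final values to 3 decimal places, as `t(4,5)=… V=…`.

t(4,5)=1.022 V=234.836

span = t_max - t_min = 2.25 - 0.73 = 1.520
L(4,5) = 49, L_eff = 1 - 49/255 = 0.807843 (inverted)
t(4,5) = 2.25 - 1.520·0.807843 = 1.022
Σt over all 8·7 pixels = 34132/425 ≈ 80.3105882
V = pitch²·Σt = 1.71²·34132/425 = 234.836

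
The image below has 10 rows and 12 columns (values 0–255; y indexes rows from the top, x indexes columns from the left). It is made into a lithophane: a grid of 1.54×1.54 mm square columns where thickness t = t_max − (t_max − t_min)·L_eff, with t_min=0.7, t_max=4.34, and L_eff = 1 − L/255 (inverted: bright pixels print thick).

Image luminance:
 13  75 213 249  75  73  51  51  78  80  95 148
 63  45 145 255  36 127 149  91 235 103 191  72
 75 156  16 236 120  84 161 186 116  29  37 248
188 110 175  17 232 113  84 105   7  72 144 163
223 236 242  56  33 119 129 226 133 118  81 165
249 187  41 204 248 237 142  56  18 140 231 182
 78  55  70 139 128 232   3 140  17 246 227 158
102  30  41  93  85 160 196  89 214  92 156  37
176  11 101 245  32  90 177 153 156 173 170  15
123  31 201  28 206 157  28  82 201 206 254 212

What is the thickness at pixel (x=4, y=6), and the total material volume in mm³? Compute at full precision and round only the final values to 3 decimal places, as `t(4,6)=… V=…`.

t(4,6)=2.527 V=717.138

span = t_max - t_min = 4.34 - 0.7 = 3.640
L(4,6) = 128, L_eff = 1 - 128/255 = 0.498039 (inverted)
t(4,6) = 4.34 - 3.640·0.498039 = 2.527
Σt over all 10·12 pixels = 1927709/6375 ≈ 302.3857255
V = pitch²·Σt = 1.54²·1927709/6375 = 717.138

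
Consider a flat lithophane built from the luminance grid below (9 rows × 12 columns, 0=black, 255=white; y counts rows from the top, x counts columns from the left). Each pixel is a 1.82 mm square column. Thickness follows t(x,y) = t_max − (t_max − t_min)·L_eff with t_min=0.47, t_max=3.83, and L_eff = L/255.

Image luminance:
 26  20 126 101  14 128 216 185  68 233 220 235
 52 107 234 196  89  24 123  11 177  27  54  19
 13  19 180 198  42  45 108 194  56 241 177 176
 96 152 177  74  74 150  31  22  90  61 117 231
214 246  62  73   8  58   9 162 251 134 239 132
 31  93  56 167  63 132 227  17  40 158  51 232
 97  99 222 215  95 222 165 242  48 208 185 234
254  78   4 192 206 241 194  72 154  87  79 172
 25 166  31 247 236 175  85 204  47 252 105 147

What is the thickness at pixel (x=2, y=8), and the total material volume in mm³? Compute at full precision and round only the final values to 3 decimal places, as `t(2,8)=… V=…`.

span = t_max - t_min = 3.83 - 0.47 = 3.360
L(2,8) = 31, L_eff = 31/255 = 0.121569
t(2,8) = 3.83 - 3.360·0.121569 = 3.422
Σt over all 9·12 pixels = 494013/2125 ≈ 232.4767059
V = pitch²·Σt = 1.82²·494013/2125 = 770.056

t(2,8)=3.422 V=770.056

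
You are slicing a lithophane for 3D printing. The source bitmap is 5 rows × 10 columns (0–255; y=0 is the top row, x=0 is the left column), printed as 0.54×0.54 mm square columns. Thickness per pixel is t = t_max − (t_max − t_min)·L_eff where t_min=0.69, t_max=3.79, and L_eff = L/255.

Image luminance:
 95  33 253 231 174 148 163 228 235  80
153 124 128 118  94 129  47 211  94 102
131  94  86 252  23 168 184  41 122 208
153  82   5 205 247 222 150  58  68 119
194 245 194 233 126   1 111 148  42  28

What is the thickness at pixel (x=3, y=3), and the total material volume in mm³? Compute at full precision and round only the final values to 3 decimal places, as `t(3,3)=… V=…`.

span = t_max - t_min = 3.79 - 0.69 = 3.100
L(3,3) = 205, L_eff = 205/255 = 0.803922
t(3,3) = 3.79 - 3.100·0.803922 = 1.298
Σt over all 5·10 pixels = 18203/170 ≈ 107.0764706
V = pitch²·Σt = 0.54²·18203/170 = 31.223

t(3,3)=1.298 V=31.223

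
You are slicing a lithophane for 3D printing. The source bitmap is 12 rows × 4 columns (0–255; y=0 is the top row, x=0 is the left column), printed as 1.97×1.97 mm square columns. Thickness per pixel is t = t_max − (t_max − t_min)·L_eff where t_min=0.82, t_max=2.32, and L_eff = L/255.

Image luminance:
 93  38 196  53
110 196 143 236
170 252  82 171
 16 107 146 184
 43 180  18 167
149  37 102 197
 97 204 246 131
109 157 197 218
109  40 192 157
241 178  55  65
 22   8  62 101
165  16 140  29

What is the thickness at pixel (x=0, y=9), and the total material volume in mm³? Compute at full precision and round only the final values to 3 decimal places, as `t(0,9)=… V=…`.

span = t_max - t_min = 2.32 - 0.82 = 1.500
L(0,9) = 241, L_eff = 241/255 = 0.945098
t(0,9) = 2.32 - 1.500·0.945098 = 0.902
Σt over all 12·4 pixels = 64531/850 ≈ 75.9188235
V = pitch²·Σt = 1.97²·64531/850 = 294.633

t(0,9)=0.902 V=294.633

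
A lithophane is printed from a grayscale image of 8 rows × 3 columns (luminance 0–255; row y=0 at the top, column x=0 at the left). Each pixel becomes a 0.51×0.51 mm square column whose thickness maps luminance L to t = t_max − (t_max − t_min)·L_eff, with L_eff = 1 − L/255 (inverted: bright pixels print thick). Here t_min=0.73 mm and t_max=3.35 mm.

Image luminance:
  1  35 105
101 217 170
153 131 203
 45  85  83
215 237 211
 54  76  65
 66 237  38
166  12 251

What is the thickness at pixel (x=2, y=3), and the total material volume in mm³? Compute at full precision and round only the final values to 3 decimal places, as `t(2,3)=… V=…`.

span = t_max - t_min = 3.35 - 0.73 = 2.620
L(2,3) = 83, L_eff = 1 - 83/255 = 0.674510 (inverted)
t(2,3) = 3.35 - 2.620·0.674510 = 1.583
Σt over all 8·3 pixels = 610747/12750 ≈ 47.9017255
V = pitch²·Σt = 0.51²·610747/12750 = 12.459

t(2,3)=1.583 V=12.459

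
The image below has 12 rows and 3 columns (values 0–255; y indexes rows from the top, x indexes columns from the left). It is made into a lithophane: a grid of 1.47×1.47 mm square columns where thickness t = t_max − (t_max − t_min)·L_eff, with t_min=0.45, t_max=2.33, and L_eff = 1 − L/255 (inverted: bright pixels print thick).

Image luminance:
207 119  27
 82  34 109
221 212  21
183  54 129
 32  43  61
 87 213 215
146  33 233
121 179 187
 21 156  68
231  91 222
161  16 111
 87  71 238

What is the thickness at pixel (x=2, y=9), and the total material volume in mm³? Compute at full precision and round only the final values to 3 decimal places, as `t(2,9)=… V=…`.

t(2,9)=2.087 V=105.439

span = t_max - t_min = 2.33 - 0.45 = 1.880
L(2,9) = 222, L_eff = 1 - 222/255 = 0.129412 (inverted)
t(2,9) = 2.33 - 1.880·0.129412 = 2.087
Σt over all 12·3 pixels = 311062/6375 ≈ 48.7940392
V = pitch²·Σt = 1.47²·311062/6375 = 105.439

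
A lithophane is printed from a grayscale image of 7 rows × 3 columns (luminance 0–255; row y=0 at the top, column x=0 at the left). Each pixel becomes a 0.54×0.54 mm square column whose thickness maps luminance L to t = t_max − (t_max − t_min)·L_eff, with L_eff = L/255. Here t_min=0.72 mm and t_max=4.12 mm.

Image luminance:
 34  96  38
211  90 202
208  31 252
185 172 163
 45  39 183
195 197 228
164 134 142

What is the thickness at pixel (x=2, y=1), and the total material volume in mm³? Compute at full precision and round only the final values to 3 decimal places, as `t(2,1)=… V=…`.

span = t_max - t_min = 4.12 - 0.72 = 3.400
L(2,1) = 202, L_eff = 202/255 = 0.792157
t(2,1) = 4.12 - 3.400·0.792157 = 1.427
Σt over all 7·3 pixels = 46.4
V = pitch²·Σt = 0.54²·46.4 = 13.530

t(2,1)=1.427 V=13.530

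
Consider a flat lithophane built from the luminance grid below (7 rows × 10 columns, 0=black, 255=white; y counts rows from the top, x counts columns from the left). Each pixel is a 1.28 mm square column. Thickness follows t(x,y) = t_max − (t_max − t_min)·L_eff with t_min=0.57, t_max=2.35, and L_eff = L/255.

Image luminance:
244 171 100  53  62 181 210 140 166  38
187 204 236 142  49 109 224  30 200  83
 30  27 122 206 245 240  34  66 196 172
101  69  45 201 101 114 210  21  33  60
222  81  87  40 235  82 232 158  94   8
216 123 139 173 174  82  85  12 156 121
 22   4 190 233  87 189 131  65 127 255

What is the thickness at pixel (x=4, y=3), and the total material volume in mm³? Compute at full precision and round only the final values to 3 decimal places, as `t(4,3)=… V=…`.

t(4,3)=1.645 V=167.216

span = t_max - t_min = 2.35 - 0.57 = 1.780
L(4,3) = 101, L_eff = 101/255 = 0.396078
t(4,3) = 2.35 - 1.780·0.396078 = 1.645
Σt over all 7·10 pixels = 130127/1275 ≈ 102.0603922
V = pitch²·Σt = 1.28²·130127/1275 = 167.216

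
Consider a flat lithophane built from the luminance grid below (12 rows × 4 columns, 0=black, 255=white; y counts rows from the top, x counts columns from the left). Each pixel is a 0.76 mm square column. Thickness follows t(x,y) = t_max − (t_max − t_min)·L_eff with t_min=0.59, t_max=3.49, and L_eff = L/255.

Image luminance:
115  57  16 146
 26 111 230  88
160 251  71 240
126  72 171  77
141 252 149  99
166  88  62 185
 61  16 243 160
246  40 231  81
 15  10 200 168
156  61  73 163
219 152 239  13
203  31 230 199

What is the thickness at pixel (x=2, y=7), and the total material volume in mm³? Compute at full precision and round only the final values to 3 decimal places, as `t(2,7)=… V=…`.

t(2,7)=0.863 V=55.317

span = t_max - t_min = 3.49 - 0.59 = 2.900
L(2,7) = 231, L_eff = 231/255 = 0.905882
t(2,7) = 3.49 - 2.900·0.905882 = 0.863
Σt over all 12·4 pixels = 16281/170 ≈ 95.7705882
V = pitch²·Σt = 0.76²·16281/170 = 55.317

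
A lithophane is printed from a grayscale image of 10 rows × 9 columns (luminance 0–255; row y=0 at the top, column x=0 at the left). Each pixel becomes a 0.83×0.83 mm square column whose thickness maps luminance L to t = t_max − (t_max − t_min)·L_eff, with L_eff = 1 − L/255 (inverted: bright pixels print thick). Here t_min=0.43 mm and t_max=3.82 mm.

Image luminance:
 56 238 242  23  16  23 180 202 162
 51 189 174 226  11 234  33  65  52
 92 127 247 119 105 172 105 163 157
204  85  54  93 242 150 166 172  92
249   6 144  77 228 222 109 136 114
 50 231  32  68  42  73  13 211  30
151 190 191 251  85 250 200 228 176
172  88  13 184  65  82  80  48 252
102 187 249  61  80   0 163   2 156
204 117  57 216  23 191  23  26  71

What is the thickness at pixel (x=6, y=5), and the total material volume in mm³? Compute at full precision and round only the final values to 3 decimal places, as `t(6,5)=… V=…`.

span = t_max - t_min = 3.82 - 0.43 = 3.390
L(6,5) = 13, L_eff = 1 - 13/255 = 0.949020 (inverted)
t(6,5) = 3.82 - 3.390·0.949020 = 0.603
Σt over all 10·9 pixels = 1616133/8500 ≈ 190.1332941
V = pitch²·Σt = 0.83²·1616133/8500 = 130.983

t(6,5)=0.603 V=130.983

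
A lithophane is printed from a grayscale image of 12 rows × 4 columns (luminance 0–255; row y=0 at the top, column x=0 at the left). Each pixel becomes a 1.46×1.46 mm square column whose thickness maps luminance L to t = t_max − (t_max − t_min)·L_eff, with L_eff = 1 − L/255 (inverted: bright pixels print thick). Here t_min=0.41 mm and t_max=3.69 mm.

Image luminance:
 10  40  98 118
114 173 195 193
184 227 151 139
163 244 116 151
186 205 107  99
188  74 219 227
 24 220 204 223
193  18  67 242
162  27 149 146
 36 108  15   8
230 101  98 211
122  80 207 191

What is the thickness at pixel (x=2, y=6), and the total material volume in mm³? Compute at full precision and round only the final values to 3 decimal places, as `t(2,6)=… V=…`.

span = t_max - t_min = 3.69 - 0.41 = 3.280
L(2,6) = 204, L_eff = 1 - 204/255 = 0.200000 (inverted)
t(2,6) = 3.69 - 3.280·0.200000 = 3.034
Σt over all 12·4 pixels = 675106/6375 ≈ 105.8989804
V = pitch²·Σt = 1.46²·675106/6375 = 225.734

t(2,6)=3.034 V=225.734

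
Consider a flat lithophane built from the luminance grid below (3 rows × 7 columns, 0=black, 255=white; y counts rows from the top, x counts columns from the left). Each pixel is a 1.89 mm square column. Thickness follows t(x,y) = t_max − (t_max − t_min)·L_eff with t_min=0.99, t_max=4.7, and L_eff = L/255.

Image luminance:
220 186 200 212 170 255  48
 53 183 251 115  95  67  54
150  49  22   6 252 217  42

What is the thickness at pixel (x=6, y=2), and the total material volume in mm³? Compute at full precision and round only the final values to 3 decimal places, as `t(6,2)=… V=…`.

span = t_max - t_min = 4.7 - 0.99 = 3.710
L(6,2) = 42, L_eff = 42/255 = 0.164706
t(6,2) = 4.7 - 3.710·0.164706 = 4.089
Σt over all 3·7 pixels = 486871/8500 ≈ 57.2789412
V = pitch²·Σt = 1.89²·486871/8500 = 204.606

t(6,2)=4.089 V=204.606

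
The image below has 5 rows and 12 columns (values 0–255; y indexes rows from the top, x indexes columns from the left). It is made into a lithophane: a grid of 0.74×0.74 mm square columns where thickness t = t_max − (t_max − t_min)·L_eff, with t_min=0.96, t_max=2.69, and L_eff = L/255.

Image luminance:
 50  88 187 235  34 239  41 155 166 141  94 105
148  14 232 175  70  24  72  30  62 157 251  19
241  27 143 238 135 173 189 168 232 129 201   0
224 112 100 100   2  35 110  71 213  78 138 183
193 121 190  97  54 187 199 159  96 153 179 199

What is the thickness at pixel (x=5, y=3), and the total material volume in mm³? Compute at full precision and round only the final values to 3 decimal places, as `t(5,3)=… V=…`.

t(5,3)=2.453 V=59.189

span = t_max - t_min = 2.69 - 0.96 = 1.730
L(5,3) = 35, L_eff = 35/255 = 0.137255
t(5,3) = 2.69 - 1.730·0.137255 = 2.453
Σt over all 5·12 pixels = 1378133/12750 ≈ 108.0888627
V = pitch²·Σt = 0.74²·1378133/12750 = 59.189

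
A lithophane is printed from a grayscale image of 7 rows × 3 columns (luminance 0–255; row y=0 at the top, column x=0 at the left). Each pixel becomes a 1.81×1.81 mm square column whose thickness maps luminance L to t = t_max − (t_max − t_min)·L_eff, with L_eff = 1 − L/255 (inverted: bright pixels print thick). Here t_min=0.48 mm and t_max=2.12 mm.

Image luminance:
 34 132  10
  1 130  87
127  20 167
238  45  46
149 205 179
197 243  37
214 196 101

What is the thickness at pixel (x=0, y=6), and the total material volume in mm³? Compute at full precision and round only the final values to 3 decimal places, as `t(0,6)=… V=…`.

span = t_max - t_min = 2.12 - 0.48 = 1.640
L(0,6) = 214, L_eff = 1 - 214/255 = 0.160784 (inverted)
t(0,6) = 2.12 - 1.640·0.160784 = 1.856
Σt over all 7·3 pixels = 169138/6375 ≈ 26.5314510
V = pitch²·Σt = 1.81²·169138/6375 = 86.920

t(0,6)=1.856 V=86.920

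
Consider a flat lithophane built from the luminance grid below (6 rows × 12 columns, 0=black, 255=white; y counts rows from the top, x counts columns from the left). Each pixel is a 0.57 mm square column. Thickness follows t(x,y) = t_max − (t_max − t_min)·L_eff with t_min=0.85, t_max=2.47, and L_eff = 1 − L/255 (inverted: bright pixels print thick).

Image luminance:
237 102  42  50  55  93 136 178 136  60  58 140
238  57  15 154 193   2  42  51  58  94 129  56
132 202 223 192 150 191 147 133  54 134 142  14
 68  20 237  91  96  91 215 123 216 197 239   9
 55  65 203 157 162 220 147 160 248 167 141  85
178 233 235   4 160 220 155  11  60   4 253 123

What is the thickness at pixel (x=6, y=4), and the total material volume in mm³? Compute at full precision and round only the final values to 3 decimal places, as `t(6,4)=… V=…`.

t(6,4)=1.784 V=38.745

span = t_max - t_min = 2.47 - 0.85 = 1.620
L(6,4) = 147, L_eff = 1 - 147/255 = 0.423529 (inverted)
t(6,4) = 2.47 - 1.620·0.423529 = 1.784
Σt over all 6·12 pixels = 253413/2125 ≈ 119.2531765
V = pitch²·Σt = 0.57²·253413/2125 = 38.745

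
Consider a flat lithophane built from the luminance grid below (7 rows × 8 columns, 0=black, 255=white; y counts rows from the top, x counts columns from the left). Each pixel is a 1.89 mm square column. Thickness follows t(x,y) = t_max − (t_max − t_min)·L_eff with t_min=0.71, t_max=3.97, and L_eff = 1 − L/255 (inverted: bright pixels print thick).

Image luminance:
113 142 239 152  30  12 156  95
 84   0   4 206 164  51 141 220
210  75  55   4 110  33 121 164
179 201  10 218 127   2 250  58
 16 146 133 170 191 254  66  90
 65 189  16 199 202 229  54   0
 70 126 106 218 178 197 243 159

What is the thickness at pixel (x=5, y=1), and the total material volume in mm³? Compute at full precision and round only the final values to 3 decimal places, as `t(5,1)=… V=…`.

t(5,1)=1.362 V=459.092

span = t_max - t_min = 3.97 - 0.71 = 3.260
L(5,1) = 51, L_eff = 1 - 51/255 = 0.800000 (inverted)
t(5,1) = 3.97 - 3.260·0.800000 = 1.362
Σt over all 7·8 pixels = 1638649/12750 ≈ 128.5214902
V = pitch²·Σt = 1.89²·1638649/12750 = 459.092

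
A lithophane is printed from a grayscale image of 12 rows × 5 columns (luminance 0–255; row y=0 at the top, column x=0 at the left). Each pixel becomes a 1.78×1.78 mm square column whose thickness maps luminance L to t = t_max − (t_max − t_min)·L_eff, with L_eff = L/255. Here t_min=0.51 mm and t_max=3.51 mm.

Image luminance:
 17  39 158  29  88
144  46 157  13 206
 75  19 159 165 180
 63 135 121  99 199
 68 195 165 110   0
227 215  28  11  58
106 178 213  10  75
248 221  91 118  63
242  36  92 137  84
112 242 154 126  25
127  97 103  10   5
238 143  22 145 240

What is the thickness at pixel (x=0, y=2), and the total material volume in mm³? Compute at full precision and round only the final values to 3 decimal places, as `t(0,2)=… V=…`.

span = t_max - t_min = 3.51 - 0.51 = 3.000
L(0,2) = 75, L_eff = 75/255 = 0.294118
t(0,2) = 3.51 - 3.000·0.294118 = 2.628
Σt over all 12·5 pixels = 11009/85 ≈ 129.5176471
V = pitch²·Σt = 1.78²·11009/85 = 410.364

t(0,2)=2.628 V=410.364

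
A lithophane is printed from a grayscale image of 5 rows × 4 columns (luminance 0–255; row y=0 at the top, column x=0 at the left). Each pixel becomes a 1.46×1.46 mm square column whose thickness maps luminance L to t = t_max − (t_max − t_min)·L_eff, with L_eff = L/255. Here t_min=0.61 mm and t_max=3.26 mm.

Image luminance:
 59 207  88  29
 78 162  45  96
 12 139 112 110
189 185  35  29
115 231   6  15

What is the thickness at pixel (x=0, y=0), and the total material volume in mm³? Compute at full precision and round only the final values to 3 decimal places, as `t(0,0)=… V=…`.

t(0,0)=2.647 V=95.961

span = t_max - t_min = 3.26 - 0.61 = 2.650
L(0,0) = 59, L_eff = 59/255 = 0.231373
t(0,0) = 3.26 - 2.650·0.231373 = 2.647
Σt over all 5·4 pixels = 114797/2550 ≈ 45.0184314
V = pitch²·Σt = 1.46²·114797/2550 = 95.961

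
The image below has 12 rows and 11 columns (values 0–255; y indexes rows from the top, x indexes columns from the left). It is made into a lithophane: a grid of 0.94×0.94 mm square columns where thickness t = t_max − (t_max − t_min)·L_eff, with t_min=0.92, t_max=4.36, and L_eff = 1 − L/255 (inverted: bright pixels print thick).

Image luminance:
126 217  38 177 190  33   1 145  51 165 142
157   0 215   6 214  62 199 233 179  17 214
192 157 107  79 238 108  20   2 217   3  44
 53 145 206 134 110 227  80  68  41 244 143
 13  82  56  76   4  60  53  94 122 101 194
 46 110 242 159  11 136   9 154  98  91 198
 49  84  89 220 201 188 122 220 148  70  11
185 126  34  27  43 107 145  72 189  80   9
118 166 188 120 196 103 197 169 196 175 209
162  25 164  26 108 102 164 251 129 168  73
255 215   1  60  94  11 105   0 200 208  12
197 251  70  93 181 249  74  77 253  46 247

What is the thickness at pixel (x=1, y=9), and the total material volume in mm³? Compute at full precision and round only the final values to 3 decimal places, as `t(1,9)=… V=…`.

span = t_max - t_min = 4.36 - 0.92 = 3.440
L(1,9) = 25, L_eff = 1 - 25/255 = 0.901961 (inverted)
t(1,9) = 4.36 - 3.440·0.901961 = 1.257
Σt over all 12·11 pixels = 143546/425 ≈ 337.7552941
V = pitch²·Σt = 0.94²·143546/425 = 298.441

t(1,9)=1.257 V=298.441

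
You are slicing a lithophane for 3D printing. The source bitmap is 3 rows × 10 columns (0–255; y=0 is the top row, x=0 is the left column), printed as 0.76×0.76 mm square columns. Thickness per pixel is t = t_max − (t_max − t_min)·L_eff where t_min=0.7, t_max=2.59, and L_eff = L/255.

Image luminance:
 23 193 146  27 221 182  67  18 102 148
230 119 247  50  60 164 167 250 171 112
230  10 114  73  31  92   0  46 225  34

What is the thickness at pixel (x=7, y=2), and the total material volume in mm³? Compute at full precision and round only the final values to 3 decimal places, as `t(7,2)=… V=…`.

span = t_max - t_min = 2.59 - 0.7 = 1.890
L(7,2) = 46, L_eff = 46/255 = 0.180392
t(7,2) = 2.59 - 1.890·0.180392 = 2.249
Σt over all 3·10 pixels = 218337/4250 ≈ 51.3734118
V = pitch²·Σt = 0.76²·218337/4250 = 29.673

t(7,2)=2.249 V=29.673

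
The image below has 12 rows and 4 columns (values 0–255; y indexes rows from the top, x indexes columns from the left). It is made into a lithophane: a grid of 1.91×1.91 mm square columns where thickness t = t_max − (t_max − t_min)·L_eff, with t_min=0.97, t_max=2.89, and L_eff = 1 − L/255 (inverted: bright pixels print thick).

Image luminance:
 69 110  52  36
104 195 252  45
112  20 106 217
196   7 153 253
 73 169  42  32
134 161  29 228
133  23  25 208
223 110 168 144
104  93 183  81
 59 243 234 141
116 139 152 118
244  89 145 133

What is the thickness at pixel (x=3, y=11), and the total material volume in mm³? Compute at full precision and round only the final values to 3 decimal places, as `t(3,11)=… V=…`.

t(3,11)=1.971 V=337.493

span = t_max - t_min = 2.89 - 0.97 = 1.920
L(3,11) = 133, L_eff = 1 - 133/255 = 0.478431 (inverted)
t(3,11) = 2.89 - 1.920·0.478431 = 1.971
Σt over all 12·4 pixels = 92.512
V = pitch²·Σt = 1.91²·92.512 = 337.493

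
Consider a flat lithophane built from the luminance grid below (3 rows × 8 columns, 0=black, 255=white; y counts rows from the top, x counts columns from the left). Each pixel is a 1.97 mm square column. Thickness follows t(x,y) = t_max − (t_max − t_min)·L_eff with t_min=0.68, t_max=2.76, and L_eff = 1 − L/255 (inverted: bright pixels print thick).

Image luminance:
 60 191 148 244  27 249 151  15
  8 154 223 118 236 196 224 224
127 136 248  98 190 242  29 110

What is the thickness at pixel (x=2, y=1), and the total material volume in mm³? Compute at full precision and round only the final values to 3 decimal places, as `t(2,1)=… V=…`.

span = t_max - t_min = 2.76 - 0.68 = 2.080
L(2,1) = 223, L_eff = 1 - 223/255 = 0.125490 (inverted)
t(2,1) = 2.76 - 2.080·0.125490 = 2.499
Σt over all 3·8 pixels = 97912/2125 ≈ 46.0762353
V = pitch²·Σt = 1.97²·97912/2125 = 178.817

t(2,1)=2.499 V=178.817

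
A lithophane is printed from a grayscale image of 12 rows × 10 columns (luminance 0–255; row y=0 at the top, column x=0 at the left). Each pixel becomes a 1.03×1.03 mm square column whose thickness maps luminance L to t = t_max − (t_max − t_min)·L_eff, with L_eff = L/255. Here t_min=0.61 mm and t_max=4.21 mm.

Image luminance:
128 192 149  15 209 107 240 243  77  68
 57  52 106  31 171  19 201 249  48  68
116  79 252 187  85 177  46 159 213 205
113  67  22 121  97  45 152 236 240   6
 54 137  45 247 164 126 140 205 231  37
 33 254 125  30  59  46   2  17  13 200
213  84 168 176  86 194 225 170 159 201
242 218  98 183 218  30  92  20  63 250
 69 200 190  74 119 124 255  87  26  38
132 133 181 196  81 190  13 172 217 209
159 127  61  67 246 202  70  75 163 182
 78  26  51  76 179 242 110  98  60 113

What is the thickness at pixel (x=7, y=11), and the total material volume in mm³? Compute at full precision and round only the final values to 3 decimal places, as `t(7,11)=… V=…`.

span = t_max - t_min = 4.21 - 0.61 = 3.600
L(7,11) = 98, L_eff = 98/255 = 0.384314
t(7,11) = 4.21 - 3.600·0.384314 = 2.826
Σt over all 12·10 pixels = 122346/425 ≈ 287.8729412
V = pitch²·Σt = 1.03²·122346/425 = 305.404

t(7,11)=2.826 V=305.404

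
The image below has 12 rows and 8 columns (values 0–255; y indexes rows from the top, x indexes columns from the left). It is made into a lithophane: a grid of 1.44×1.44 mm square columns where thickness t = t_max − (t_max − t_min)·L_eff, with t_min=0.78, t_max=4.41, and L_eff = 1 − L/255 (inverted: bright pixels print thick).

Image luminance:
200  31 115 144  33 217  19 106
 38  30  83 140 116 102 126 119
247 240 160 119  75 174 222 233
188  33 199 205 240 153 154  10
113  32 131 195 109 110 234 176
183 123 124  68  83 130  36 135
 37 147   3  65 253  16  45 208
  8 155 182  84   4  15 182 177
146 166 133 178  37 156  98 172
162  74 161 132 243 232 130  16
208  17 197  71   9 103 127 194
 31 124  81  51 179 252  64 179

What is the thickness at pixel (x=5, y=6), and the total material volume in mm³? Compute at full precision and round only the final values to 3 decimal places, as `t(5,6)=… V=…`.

t(5,6)=1.008 V=508.222

span = t_max - t_min = 4.41 - 0.78 = 3.630
L(5,6) = 16, L_eff = 1 - 16/255 = 0.937255 (inverted)
t(5,6) = 4.41 - 3.630·0.937255 = 1.008
Σt over all 12·8 pixels = 2083277/8500 ≈ 245.0914118
V = pitch²·Σt = 1.44²·2083277/8500 = 508.222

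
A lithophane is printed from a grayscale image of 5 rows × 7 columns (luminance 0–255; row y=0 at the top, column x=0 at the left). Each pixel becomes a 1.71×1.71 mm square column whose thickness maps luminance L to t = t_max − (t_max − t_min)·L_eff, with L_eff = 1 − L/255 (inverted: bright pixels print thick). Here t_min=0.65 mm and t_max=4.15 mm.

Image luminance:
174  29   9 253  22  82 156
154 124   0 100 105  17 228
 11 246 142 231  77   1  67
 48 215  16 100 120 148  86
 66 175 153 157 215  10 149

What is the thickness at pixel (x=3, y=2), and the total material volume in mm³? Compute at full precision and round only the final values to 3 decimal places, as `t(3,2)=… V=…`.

t(3,2)=3.821 V=222.487

span = t_max - t_min = 4.15 - 0.65 = 3.500
L(3,2) = 231, L_eff = 1 - 231/255 = 0.094118 (inverted)
t(3,2) = 4.15 - 3.500·0.094118 = 3.821
Σt over all 5·7 pixels = 77609/1020 ≈ 76.0872549
V = pitch²·Σt = 1.71²·77609/1020 = 222.487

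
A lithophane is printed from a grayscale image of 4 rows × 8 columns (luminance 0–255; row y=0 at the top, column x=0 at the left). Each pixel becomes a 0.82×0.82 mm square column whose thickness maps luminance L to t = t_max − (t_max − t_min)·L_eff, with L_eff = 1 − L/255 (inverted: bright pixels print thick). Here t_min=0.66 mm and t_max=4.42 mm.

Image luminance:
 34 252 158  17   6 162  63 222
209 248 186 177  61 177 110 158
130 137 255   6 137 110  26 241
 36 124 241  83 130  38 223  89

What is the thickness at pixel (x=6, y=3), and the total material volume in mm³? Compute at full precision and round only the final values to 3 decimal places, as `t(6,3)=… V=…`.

t(6,3)=3.948 V=56.298

span = t_max - t_min = 4.42 - 0.66 = 3.760
L(6,3) = 223, L_eff = 1 - 223/255 = 0.125490 (inverted)
t(6,3) = 4.42 - 3.760·0.125490 = 3.948
Σt over all 4·8 pixels = 533764/6375 ≈ 83.7276863
V = pitch²·Σt = 0.82²·533764/6375 = 56.298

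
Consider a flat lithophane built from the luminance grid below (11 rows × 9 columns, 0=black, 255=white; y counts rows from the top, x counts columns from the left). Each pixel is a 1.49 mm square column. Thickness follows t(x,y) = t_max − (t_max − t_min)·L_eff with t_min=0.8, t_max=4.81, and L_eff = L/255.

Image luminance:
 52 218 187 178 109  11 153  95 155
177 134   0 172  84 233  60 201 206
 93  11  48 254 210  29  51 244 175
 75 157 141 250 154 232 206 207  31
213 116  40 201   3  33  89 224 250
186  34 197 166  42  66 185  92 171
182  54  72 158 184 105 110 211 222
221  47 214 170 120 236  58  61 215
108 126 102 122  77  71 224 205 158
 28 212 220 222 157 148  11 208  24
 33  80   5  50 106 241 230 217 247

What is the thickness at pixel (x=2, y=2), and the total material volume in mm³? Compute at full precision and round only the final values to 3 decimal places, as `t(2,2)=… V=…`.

span = t_max - t_min = 4.81 - 0.8 = 4.010
L(2,2) = 48, L_eff = 48/255 = 0.188235
t(2,2) = 4.81 - 4.010·0.188235 = 4.055
Σt over all 11·9 pixels = 1675018/6375 ≈ 262.7479216
V = pitch²·Σt = 1.49²·1675018/6375 = 583.327

t(2,2)=4.055 V=583.327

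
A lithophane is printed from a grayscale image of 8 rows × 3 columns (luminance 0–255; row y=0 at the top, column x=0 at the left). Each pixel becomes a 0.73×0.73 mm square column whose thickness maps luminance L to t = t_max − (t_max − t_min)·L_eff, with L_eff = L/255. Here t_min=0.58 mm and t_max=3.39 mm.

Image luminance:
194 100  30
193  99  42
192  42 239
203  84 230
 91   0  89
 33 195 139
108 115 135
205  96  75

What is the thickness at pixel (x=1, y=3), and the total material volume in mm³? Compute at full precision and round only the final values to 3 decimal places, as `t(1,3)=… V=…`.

t(1,3)=2.464 V=26.157

span = t_max - t_min = 3.39 - 0.58 = 2.810
L(1,3) = 84, L_eff = 84/255 = 0.329412
t(1,3) = 3.39 - 2.810·0.329412 = 2.464
Σt over all 8·3 pixels = 1251631/25500 ≈ 49.0835686
V = pitch²·Σt = 0.73²·1251631/25500 = 26.157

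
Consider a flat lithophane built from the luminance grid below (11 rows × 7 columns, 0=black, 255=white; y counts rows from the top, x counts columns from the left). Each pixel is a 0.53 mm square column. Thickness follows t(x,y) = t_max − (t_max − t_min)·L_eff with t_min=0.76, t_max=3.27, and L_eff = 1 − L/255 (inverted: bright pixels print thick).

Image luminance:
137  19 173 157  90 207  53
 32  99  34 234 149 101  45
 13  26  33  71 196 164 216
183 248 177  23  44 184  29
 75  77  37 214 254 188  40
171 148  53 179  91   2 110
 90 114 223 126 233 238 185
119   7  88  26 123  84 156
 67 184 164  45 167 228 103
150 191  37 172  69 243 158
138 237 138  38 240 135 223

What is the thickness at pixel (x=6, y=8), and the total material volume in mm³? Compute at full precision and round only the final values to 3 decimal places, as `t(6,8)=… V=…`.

t(6,8)=1.774 V=43.300

span = t_max - t_min = 3.27 - 0.76 = 2.510
L(6,8) = 103, L_eff = 1 - 103/255 = 0.596078 (inverted)
t(6,8) = 3.27 - 2.510·0.596078 = 1.774
Σt over all 11·7 pixels = 157229/1020 ≈ 154.1460784
V = pitch²·Σt = 0.53²·157229/1020 = 43.300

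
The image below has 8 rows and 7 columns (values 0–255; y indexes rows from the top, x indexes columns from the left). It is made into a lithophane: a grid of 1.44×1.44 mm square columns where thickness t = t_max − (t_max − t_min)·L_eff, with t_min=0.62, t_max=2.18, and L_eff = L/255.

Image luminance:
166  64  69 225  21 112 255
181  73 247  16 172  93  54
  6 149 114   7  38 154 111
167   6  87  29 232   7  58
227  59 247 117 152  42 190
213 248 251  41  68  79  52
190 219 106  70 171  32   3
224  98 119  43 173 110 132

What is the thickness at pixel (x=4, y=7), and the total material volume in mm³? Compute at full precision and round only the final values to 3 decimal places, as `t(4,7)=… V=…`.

span = t_max - t_min = 2.18 - 0.62 = 1.560
L(4,7) = 173, L_eff = 173/255 = 0.678431
t(4,7) = 2.18 - 1.560·0.678431 = 1.122
Σt over all 8·7 pixels = 173763/2125 ≈ 81.7708235
V = pitch²·Σt = 1.44²·173763/2125 = 169.560

t(4,7)=1.122 V=169.560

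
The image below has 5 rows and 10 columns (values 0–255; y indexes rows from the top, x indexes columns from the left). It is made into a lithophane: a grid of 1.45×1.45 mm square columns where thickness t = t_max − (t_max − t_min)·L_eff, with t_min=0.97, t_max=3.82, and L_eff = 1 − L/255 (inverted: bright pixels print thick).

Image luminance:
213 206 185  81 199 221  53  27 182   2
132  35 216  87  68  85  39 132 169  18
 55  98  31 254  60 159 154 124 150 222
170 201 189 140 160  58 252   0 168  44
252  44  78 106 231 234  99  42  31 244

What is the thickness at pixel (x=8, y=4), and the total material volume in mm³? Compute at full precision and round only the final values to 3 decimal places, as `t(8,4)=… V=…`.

span = t_max - t_min = 3.82 - 0.97 = 2.850
L(8,4) = 31, L_eff = 1 - 31/255 = 0.878431 (inverted)
t(8,4) = 3.82 - 2.850·0.878431 = 1.316
Σt over all 5·10 pixels = 4081/34 ≈ 120.0294118
V = pitch²·Σt = 1.45²·4081/34 = 252.362

t(8,4)=1.316 V=252.362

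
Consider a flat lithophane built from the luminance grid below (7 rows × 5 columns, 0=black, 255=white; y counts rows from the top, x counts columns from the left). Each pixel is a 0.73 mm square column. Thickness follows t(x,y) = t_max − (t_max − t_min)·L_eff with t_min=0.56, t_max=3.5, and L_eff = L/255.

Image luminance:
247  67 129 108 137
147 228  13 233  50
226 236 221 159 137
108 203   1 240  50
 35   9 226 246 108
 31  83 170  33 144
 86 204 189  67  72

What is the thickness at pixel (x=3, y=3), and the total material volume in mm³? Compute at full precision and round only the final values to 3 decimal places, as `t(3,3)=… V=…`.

span = t_max - t_min = 3.5 - 0.56 = 2.940
L(3,3) = 240, L_eff = 240/255 = 0.941176
t(3,3) = 3.5 - 2.940·0.941176 = 0.733
Σt over all 7·5 pixels = 146559/2125 ≈ 68.9689412
V = pitch²·Σt = 0.73²·146559/2125 = 36.754

t(3,3)=0.733 V=36.754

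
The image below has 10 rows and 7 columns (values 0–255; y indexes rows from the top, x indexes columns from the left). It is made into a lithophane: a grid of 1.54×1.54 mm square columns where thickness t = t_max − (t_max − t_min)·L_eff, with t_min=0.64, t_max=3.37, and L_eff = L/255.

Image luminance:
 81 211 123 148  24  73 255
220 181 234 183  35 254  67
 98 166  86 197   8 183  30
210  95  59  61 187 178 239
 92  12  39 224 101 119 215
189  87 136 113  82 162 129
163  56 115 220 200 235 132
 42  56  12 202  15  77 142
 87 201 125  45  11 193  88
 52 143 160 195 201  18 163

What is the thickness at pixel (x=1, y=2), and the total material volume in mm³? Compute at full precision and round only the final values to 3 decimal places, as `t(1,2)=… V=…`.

t(1,2)=1.593 V=332.600

span = t_max - t_min = 3.37 - 0.64 = 2.730
L(1,2) = 166, L_eff = 166/255 = 0.650980
t(1,2) = 3.37 - 2.730·0.650980 = 1.593
Σt over all 10·7 pixels = 238413/1700 ≈ 140.2429412
V = pitch²·Σt = 1.54²·238413/1700 = 332.600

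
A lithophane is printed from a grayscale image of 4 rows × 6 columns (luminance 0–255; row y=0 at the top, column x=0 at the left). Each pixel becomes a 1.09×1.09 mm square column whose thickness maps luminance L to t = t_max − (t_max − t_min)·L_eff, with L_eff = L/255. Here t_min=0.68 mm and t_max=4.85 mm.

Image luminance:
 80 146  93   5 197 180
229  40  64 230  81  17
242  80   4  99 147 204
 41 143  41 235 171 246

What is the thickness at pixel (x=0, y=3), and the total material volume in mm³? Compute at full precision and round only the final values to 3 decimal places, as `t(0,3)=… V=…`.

span = t_max - t_min = 4.85 - 0.68 = 4.170
L(0,3) = 41, L_eff = 41/255 = 0.160784
t(0,3) = 4.85 - 4.170·0.160784 = 4.180
Σt over all 4·6 pixels = 114063/1700 ≈ 67.0958824
V = pitch²·Σt = 1.09²·114063/1700 = 79.717

t(0,3)=4.180 V=79.717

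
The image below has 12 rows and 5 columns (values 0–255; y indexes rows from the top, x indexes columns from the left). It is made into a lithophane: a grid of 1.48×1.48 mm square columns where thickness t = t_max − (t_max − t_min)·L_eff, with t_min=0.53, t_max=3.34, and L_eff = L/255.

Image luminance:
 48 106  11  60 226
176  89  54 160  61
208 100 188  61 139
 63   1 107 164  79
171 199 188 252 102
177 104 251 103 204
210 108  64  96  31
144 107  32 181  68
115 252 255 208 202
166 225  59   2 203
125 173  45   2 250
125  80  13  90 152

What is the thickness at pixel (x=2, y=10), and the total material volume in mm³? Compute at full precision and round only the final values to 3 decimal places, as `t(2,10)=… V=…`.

t(2,10)=2.844 V=254.668

span = t_max - t_min = 3.34 - 0.53 = 2.810
L(2,10) = 45, L_eff = 45/255 = 0.176471
t(2,10) = 3.34 - 2.810·0.176471 = 2.844
Σt over all 12·5 pixels = 197651/1700 ≈ 116.2652941
V = pitch²·Σt = 1.48²·197651/1700 = 254.668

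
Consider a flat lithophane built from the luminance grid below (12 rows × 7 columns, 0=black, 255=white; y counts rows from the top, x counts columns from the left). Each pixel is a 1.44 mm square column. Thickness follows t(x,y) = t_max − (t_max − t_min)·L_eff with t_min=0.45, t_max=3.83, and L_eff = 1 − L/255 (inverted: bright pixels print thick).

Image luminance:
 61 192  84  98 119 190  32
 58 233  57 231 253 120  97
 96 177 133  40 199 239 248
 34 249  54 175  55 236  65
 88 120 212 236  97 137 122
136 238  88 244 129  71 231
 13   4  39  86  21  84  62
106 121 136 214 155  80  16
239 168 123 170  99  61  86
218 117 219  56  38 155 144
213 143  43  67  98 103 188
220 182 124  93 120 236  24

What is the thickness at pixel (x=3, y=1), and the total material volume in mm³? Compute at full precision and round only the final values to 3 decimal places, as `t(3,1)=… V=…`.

span = t_max - t_min = 3.83 - 0.45 = 3.380
L(3,1) = 231, L_eff = 1 - 231/255 = 0.094118 (inverted)
t(3,1) = 3.83 - 3.380·0.094118 = 3.512
Σt over all 12·7 pixels = 1158476/6375 ≈ 181.7217255
V = pitch²·Σt = 1.44²·1158476/6375 = 376.818

t(3,1)=3.512 V=376.818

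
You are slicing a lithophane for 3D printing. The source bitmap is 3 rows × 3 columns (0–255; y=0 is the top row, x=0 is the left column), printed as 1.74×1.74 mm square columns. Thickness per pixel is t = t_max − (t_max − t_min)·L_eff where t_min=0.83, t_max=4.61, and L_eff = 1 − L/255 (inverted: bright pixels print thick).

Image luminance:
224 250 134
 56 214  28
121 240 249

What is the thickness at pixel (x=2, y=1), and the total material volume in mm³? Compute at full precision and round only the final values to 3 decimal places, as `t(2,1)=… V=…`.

t(2,1)=1.245 V=90.654

span = t_max - t_min = 4.61 - 0.83 = 3.780
L(2,1) = 28, L_eff = 1 - 28/255 = 0.890196 (inverted)
t(2,1) = 4.61 - 3.780·0.890196 = 1.245
Σt over all 3·3 pixels = 254511/8500 ≈ 29.9424706
V = pitch²·Σt = 1.74²·254511/8500 = 90.654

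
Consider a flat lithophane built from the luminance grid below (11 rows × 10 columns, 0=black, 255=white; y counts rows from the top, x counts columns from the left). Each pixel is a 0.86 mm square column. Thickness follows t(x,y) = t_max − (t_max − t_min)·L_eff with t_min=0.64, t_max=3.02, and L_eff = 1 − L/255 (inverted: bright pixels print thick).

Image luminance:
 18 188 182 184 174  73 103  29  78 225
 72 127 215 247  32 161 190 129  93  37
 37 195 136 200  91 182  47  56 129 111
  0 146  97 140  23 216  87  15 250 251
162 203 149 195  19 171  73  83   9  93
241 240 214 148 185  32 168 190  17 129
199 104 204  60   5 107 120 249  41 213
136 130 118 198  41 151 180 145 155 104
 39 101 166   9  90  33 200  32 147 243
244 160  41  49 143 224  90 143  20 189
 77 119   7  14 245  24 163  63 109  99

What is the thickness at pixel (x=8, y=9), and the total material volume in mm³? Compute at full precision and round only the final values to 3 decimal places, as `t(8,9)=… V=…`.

t(8,9)=0.827 V=146.155

span = t_max - t_min = 3.02 - 0.64 = 2.380
L(8,9) = 20, L_eff = 1 - 20/255 = 0.921569 (inverted)
t(8,9) = 3.02 - 2.380·0.921569 = 0.827
Σt over all 11·10 pixels = 14821/75 ≈ 197.6133333
V = pitch²·Σt = 0.86²·14821/75 = 146.155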